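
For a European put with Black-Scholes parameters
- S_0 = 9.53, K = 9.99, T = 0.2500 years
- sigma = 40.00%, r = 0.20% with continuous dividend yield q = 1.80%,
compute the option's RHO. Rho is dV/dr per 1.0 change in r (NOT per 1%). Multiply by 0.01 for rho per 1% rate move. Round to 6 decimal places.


Answer: Rho = -1.595023

Derivation:
d1 = -0.1556993750; d2 = -0.3556993750
phi(d1) = 0.3941358308; exp(-qT) = 0.9955101098; exp(-rT) = 0.9995001250
N(-d2) = 0.6389671434
Rho = -K*T*exp(-rT)*N(-d2) = -9.9900 * 0.2500 * 0.9995001250 * 0.6389671434 = -1.595023


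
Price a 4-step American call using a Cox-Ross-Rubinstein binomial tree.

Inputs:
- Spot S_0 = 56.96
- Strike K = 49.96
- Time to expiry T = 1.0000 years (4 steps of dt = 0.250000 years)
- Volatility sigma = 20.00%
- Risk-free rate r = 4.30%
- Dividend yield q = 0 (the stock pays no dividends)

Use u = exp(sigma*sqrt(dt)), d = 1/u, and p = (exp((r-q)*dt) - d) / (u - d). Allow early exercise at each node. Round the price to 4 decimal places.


dt = T/N = 0.250000
u = exp(sigma*sqrt(dt)) = 1.105171; d = 1/u = 0.904837
p = (exp((r-q)*dt) - d) / (u - d) = 0.528971
Discount per step: exp(-r*dt) = 0.989308
Stock lattice S(k, i) with i counting down-moves:
  k=0: S(0,0) = 56.9600
  k=1: S(1,0) = 62.9505; S(1,1) = 51.5395
  k=2: S(2,0) = 69.5711; S(2,1) = 56.9600; S(2,2) = 46.6349
  k=3: S(3,0) = 76.8880; S(3,1) = 62.9505; S(3,2) = 51.5395; S(3,3) = 42.1970
  k=4: S(4,0) = 84.9743; S(4,1) = 69.5711; S(4,2) = 56.9600; S(4,3) = 46.6349; S(4,4) = 38.1814
Terminal payoffs V(N, i) = max(S_T - K, 0):
  V(4,0) = 35.014335; V(4,1) = 19.611101; V(4,2) = 7.000000; V(4,3) = 0.000000; V(4,4) = 0.000000
Backward induction: V(k, i) = exp(-r*dt) * [p * V(k+1, i) + (1-p) * V(k+1, i+1)]; then take max(V_cont, immediate exercise) for American.
  V(3,0) = exp(-r*dt) * [p*35.014335 + (1-p)*19.611101] = 27.462151; exercise = 26.927958; V(3,0) = max -> 27.462151
  V(3,1) = exp(-r*dt) * [p*19.611101 + (1-p)*7.000000] = 13.524729; exercise = 12.990535; V(3,1) = max -> 13.524729
  V(3,2) = exp(-r*dt) * [p*7.000000 + (1-p)*0.000000] = 3.663204; exercise = 1.579539; V(3,2) = max -> 3.663204
  V(3,3) = exp(-r*dt) * [p*0.000000 + (1-p)*0.000000] = 0.000000; exercise = 0.000000; V(3,3) = max -> 0.000000
  V(2,0) = exp(-r*dt) * [p*27.462151 + (1-p)*13.524729] = 20.673776; exercise = 19.611101; V(2,0) = max -> 20.673776
  V(2,1) = exp(-r*dt) * [p*13.524729 + (1-p)*3.663204] = 8.784717; exercise = 7.000000; V(2,1) = max -> 8.784717
  V(2,2) = exp(-r*dt) * [p*3.663204 + (1-p)*0.000000] = 1.917009; exercise = 0.000000; V(2,2) = max -> 1.917009
  V(1,0) = exp(-r*dt) * [p*20.673776 + (1-p)*8.784717] = 14.912508; exercise = 12.990535; V(1,0) = max -> 14.912508
  V(1,1) = exp(-r*dt) * [p*8.784717 + (1-p)*1.917009] = 5.490485; exercise = 1.579539; V(1,1) = max -> 5.490485
  V(0,0) = exp(-r*dt) * [p*14.912508 + (1-p)*5.490485] = 10.362463; exercise = 7.000000; V(0,0) = max -> 10.362463

Answer: Price = V(0,0) = 10.3625


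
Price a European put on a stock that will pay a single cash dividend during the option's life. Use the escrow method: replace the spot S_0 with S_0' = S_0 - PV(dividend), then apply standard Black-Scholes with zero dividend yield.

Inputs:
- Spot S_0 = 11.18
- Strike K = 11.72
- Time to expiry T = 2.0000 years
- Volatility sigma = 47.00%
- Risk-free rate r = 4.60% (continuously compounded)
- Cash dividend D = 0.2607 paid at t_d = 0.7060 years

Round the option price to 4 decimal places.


Answer: Price = 2.6969

Derivation:
PV(D) = D * exp(-r * t_d) = 0.2607 * 0.96804568 = 0.25236951
S_0' = S_0 - PV(D) = 11.1800 - 0.25236951 = 10.92763049
d1 = (ln(S_0'/K) + (r + sigma^2/2)*T) / (sigma*sqrt(T)) = 0.36543535
d2 = d1 - sigma*sqrt(T) = -0.29924502
exp(-rT) = 0.91210515
N(-d1) = 0.35739323; N(-d2) = 0.61762345
P = K * exp(-rT) * N(-d2) - S_0' * N(-d1) = 11.7200 * 0.91210515 * 0.61762345 - 10.92763049 * 0.35739323 = 2.6969


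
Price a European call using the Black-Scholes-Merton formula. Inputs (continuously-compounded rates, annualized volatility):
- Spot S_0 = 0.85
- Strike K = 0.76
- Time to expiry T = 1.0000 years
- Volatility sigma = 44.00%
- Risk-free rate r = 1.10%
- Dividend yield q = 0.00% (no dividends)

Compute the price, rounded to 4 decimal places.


Answer: Price = 0.1939

Derivation:
d1 = (ln(S/K) + (r - q + 0.5*sigma^2) * T) / (sigma * sqrt(T)) = 0.49935890
d2 = d1 - sigma * sqrt(T) = 0.05935890
exp(-rT) = 0.98906028; exp(-qT) = 1.00000000
C = S_0 * exp(-qT) * N(d1) - K * exp(-rT) * N(d2)
N(d1) = 0.69123672; N(d2) = 0.52366688
C = 0.8500 * 1.00000000 * 0.69123672 - 0.7600 * 0.98906028 * 0.52366688 = 0.1939


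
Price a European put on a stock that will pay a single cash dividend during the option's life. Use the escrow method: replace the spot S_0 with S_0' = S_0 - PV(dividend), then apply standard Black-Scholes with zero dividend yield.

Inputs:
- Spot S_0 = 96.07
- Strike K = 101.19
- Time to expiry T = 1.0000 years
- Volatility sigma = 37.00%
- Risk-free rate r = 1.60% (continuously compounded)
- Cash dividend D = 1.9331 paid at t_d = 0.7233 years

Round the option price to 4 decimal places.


Answer: Price = 17.0910

Derivation:
PV(D) = D * exp(-r * t_d) = 1.9331 * 0.98849391 = 1.91085757
S_0' = S_0 - PV(D) = 96.0700 - 1.91085757 = 94.15914243
d1 = (ln(S_0'/K) + (r + sigma^2/2)*T) / (sigma*sqrt(T)) = 0.03361194
d2 = d1 - sigma*sqrt(T) = -0.33638806
exp(-rT) = 0.98412732
N(-d1) = 0.48659330; N(-d2) = 0.63171087
P = K * exp(-rT) * N(-d2) - S_0' * N(-d1) = 101.1900 * 0.98412732 * 0.63171087 - 94.15914243 * 0.48659330 = 17.0910


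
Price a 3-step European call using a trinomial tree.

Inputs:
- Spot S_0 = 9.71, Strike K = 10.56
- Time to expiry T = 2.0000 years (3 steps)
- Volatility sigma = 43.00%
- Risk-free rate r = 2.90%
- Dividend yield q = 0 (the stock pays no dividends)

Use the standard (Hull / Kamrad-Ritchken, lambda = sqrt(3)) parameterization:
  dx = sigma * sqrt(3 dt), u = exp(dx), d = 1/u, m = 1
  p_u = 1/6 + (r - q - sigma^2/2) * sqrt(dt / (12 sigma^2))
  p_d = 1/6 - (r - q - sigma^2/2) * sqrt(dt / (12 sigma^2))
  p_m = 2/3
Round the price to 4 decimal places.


Answer: Price = V(0,0) = 2.1161

Derivation:
dt = T/N = 0.666667; dx = sigma*sqrt(3*dt) = 0.608112
u = exp(dx) = 1.836960; d = 1/u = 0.544378
p_u = 0.131887, p_m = 0.666667, p_d = 0.201446
Discount per step: exp(-r*dt) = 0.980852
Stock lattice S(k, j) with j the centered position index:
  k=0: S(0,+0) = 9.7100
  k=1: S(1,-1) = 5.2859; S(1,+0) = 9.7100; S(1,+1) = 17.8369
  k=2: S(2,-2) = 2.8775; S(2,-1) = 5.2859; S(2,+0) = 9.7100; S(2,+1) = 17.8369; S(2,+2) = 32.7656
  k=3: S(3,-3) = 1.5665; S(3,-2) = 2.8775; S(3,-1) = 5.2859; S(3,+0) = 9.7100; S(3,+1) = 17.8369; S(3,+2) = 32.7656; S(3,+3) = 60.1891
Terminal payoffs V(N, j) = max(S_T - K, 0):
  V(3,-3) = 0.000000; V(3,-2) = 0.000000; V(3,-1) = 0.000000; V(3,+0) = 0.000000; V(3,+1) = 7.276878; V(3,+2) = 22.205625; V(3,+3) = 49.629130
Backward induction: V(k, j) = exp(-r*dt) * [p_u * V(k+1, j+1) + p_m * V(k+1, j) + p_d * V(k+1, j-1)]
  V(2,-2) = exp(-r*dt) * [p_u*0.000000 + p_m*0.000000 + p_d*0.000000] = 0.000000
  V(2,-1) = exp(-r*dt) * [p_u*0.000000 + p_m*0.000000 + p_d*0.000000] = 0.000000
  V(2,+0) = exp(-r*dt) * [p_u*7.276878 + p_m*0.000000 + p_d*0.000000] = 0.941348
  V(2,+1) = exp(-r*dt) * [p_u*22.205625 + p_m*7.276878 + p_d*0.000000] = 7.630916
  V(2,+2) = exp(-r*dt) * [p_u*49.629130 + p_m*22.205625 + p_d*7.276878] = 22.378227
  V(1,-1) = exp(-r*dt) * [p_u*0.941348 + p_m*0.000000 + p_d*0.000000] = 0.121774
  V(1,+0) = exp(-r*dt) * [p_u*7.630916 + p_m*0.941348 + p_d*0.000000] = 1.602696
  V(1,+1) = exp(-r*dt) * [p_u*22.378227 + p_m*7.630916 + p_d*0.941348] = 8.070751
  V(0,+0) = exp(-r*dt) * [p_u*8.070751 + p_m*1.602696 + p_d*0.121774] = 2.116112


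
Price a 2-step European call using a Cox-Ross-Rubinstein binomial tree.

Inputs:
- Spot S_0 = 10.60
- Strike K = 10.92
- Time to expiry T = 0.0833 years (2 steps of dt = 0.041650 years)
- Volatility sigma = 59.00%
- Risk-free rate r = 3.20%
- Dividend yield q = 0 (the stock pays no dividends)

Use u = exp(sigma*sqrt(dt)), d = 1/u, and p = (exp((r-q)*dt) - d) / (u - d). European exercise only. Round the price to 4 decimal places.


Answer: Price = V(0,0) = 0.5786

Derivation:
dt = T/N = 0.041650
u = exp(sigma*sqrt(dt)) = 1.127958; d = 1/u = 0.886558
p = (exp((r-q)*dt) - d) / (u - d) = 0.475459
Discount per step: exp(-r*dt) = 0.998668
Stock lattice S(k, i) with i counting down-moves:
  k=0: S(0,0) = 10.6000
  k=1: S(1,0) = 11.9564; S(1,1) = 9.3975
  k=2: S(2,0) = 13.4863; S(2,1) = 10.6000; S(2,2) = 8.3314
Terminal payoffs V(N, i) = max(S_T - K, 0):
  V(2,0) = 2.566272; V(2,1) = 0.000000; V(2,2) = 0.000000
Backward induction: V(k, i) = exp(-r*dt) * [p * V(k+1, i) + (1-p) * V(k+1, i+1)].
  V(1,0) = exp(-r*dt) * [p*2.566272 + (1-p)*0.000000] = 1.218532
  V(1,1) = exp(-r*dt) * [p*0.000000 + (1-p)*0.000000] = 0.000000
  V(0,0) = exp(-r*dt) * [p*1.218532 + (1-p)*0.000000] = 0.578590


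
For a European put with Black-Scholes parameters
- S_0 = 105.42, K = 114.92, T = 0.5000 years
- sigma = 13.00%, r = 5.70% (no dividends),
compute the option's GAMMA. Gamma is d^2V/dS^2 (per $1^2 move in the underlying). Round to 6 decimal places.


Answer: Gamma = 0.034741

Derivation:
d1 = -0.5826436153; d2 = -0.6745674969
phi(d1) = 0.3366621666; exp(-qT) = 1.0000000000; exp(-rT) = 0.9719022941
Gamma = exp(-qT) * phi(d1) / (S * sigma * sqrt(T)) = 1.0000000000 * 0.3366621666 / (105.4200 * 0.1300 * 0.7071067812) = 0.034741


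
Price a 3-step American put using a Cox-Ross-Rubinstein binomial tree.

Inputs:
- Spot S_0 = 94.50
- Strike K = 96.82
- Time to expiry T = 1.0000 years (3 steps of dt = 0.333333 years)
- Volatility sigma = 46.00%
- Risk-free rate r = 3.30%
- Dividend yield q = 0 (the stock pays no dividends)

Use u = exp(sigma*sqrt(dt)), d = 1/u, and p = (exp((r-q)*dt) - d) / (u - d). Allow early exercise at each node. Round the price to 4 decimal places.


Answer: Price = V(0,0) = 18.3827

Derivation:
dt = T/N = 0.333333
u = exp(sigma*sqrt(dt)) = 1.304189; d = 1/u = 0.766760
p = (exp((r-q)*dt) - d) / (u - d) = 0.454573
Discount per step: exp(-r*dt) = 0.989060
Stock lattice S(k, i) with i counting down-moves:
  k=0: S(0,0) = 94.5000
  k=1: S(1,0) = 123.2458; S(1,1) = 72.4588
  k=2: S(2,0) = 160.7358; S(2,1) = 94.5000; S(2,2) = 55.5586
  k=3: S(3,0) = 209.6298; S(3,1) = 123.2458; S(3,2) = 72.4588; S(3,3) = 42.6001
Terminal payoffs V(N, i) = max(K - S_T, 0):
  V(3,0) = 0.000000; V(3,1) = 0.000000; V(3,2) = 24.361158; V(3,3) = 54.219906
Backward induction: V(k, i) = exp(-r*dt) * [p * V(k+1, i) + (1-p) * V(k+1, i+1)]; then take max(V_cont, immediate exercise) for American.
  V(2,0) = exp(-r*dt) * [p*0.000000 + (1-p)*0.000000] = 0.000000; exercise = 0.000000; V(2,0) = max -> 0.000000
  V(2,1) = exp(-r*dt) * [p*0.000000 + (1-p)*24.361158] = 13.141873; exercise = 2.320000; V(2,1) = max -> 13.141873
  V(2,2) = exp(-r*dt) * [p*24.361158 + (1-p)*54.219906] = 40.202257; exercise = 41.261441; V(2,2) = max -> 41.261441
  V(1,0) = exp(-r*dt) * [p*0.000000 + (1-p)*13.141873] = 7.089516; exercise = 0.000000; V(1,0) = max -> 7.089516
  V(1,1) = exp(-r*dt) * [p*13.141873 + (1-p)*41.261441] = 28.167490; exercise = 24.361158; V(1,1) = max -> 28.167490
  V(0,0) = exp(-r*dt) * [p*7.089516 + (1-p)*28.167490] = 18.382685; exercise = 2.320000; V(0,0) = max -> 18.382685


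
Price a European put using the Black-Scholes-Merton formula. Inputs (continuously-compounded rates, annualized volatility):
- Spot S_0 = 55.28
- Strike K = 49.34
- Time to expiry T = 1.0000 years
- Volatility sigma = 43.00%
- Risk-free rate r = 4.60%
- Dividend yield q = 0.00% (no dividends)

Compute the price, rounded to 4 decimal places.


d1 = (ln(S/K) + (r - q + 0.5*sigma^2) * T) / (sigma * sqrt(T)) = 0.58633969
d2 = d1 - sigma * sqrt(T) = 0.15633969
exp(-rT) = 0.95504196; exp(-qT) = 1.00000000
P = K * exp(-rT) * N(-d2) - S_0 * exp(-qT) * N(-d1)
N(-d1) = 0.27882363; N(-d2) = 0.43788263
P = 49.3400 * 0.95504196 * 0.43788263 - 55.2800 * 1.00000000 * 0.27882363 = 5.2204

Answer: Price = 5.2204


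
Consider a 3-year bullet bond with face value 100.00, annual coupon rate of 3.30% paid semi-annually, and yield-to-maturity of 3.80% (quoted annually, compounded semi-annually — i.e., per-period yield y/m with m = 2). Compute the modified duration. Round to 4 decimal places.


Answer: Modified duration = 2.8261

Derivation:
Coupon per period c = face * coupon_rate / m = 1.650000
Periods per year m = 2; per-period yield y/m = 0.019000
Number of cashflows N = 6
Cashflows (t years, CF_t, discount factor 1/(1+y/m)^(m*t), PV):
  t = 0.5000: CF_t = 1.650000, DF = 0.981354, PV = 1.619235
  t = 1.0000: CF_t = 1.650000, DF = 0.963056, PV = 1.589043
  t = 1.5000: CF_t = 1.650000, DF = 0.945099, PV = 1.559414
  t = 2.0000: CF_t = 1.650000, DF = 0.927477, PV = 1.530337
  t = 2.5000: CF_t = 1.650000, DF = 0.910184, PV = 1.501803
  t = 3.0000: CF_t = 101.650000, DF = 0.893213, PV = 90.795072
Price P = sum_t PV_t = 98.594904
First compute Macaulay numerator sum_t t * PV_t:
  t * PV_t at t = 0.5000: 0.809617
  t * PV_t at t = 1.0000: 1.589043
  t * PV_t at t = 1.5000: 2.339121
  t * PV_t at t = 2.0000: 3.060675
  t * PV_t at t = 2.5000: 3.754508
  t * PV_t at t = 3.0000: 272.385217
Macaulay duration D = 283.938181 / 98.594904 = 2.879846
Modified duration = D / (1 + y/m) = 2.879846 / (1 + 0.019000) = 2.826150


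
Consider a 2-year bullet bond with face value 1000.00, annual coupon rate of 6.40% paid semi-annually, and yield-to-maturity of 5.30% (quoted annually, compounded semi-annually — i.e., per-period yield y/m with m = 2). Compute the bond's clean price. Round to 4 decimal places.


Coupon per period c = face * coupon_rate / m = 32.000000
Periods per year m = 2; per-period yield y/m = 0.026500
Number of cashflows N = 4
Cashflows (t years, CF_t, discount factor 1/(1+y/m)^(m*t), PV):
  t = 0.5000: CF_t = 32.000000, DF = 0.974184, PV = 31.173892
  t = 1.0000: CF_t = 32.000000, DF = 0.949035, PV = 30.369110
  t = 1.5000: CF_t = 32.000000, DF = 0.924535, PV = 29.585105
  t = 2.0000: CF_t = 1032.000000, DF = 0.900667, PV = 929.488204
Price P = sum_t PV_t = 1020.616311

Answer: Price = 1020.6163


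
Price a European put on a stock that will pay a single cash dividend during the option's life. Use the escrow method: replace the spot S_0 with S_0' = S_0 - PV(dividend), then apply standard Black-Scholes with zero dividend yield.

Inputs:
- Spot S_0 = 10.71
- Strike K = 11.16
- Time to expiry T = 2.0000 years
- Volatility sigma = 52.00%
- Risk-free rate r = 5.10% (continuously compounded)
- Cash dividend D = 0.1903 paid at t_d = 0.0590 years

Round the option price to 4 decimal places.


Answer: Price = 2.7384

Derivation:
PV(D) = D * exp(-r * t_d) = 0.1903 * 0.99699552 = 0.18972825
S_0' = S_0 - PV(D) = 10.7100 - 0.18972825 = 10.52027175
d1 = (ln(S_0'/K) + (r + sigma^2/2)*T) / (sigma*sqrt(T)) = 0.42612441
d2 = d1 - sigma*sqrt(T) = -0.30926664
exp(-rT) = 0.90302955
N(-d1) = 0.33500860; N(-d2) = 0.62144065
P = K * exp(-rT) * N(-d2) - S_0' * N(-d1) = 11.1600 * 0.90302955 * 0.62144065 - 10.52027175 * 0.33500860 = 2.7384


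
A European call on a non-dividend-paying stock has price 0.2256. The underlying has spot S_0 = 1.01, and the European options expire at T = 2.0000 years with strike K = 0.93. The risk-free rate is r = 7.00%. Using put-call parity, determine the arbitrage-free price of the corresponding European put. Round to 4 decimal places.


Put-call parity: C - P = S_0 * exp(-qT) - K * exp(-rT).
S_0 * exp(-qT) = 1.0100 * 1.00000000 = 1.01000000
K * exp(-rT) = 0.9300 * 0.86935824 = 0.80850316
P = C - S*exp(-qT) + K*exp(-rT)
P = 0.2256 - 1.01000000 + 0.80850316 = 0.0241

Answer: Put price = 0.0241


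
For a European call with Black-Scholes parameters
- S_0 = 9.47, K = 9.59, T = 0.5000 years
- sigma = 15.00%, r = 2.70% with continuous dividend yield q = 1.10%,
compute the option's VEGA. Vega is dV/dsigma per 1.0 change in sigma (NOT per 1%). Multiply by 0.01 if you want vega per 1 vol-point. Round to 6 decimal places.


Answer: Vega = 2.656659

Derivation:
d1 = 0.0097393900; d2 = -0.0963266272
phi(d1) = 0.3989233599; exp(-qT) = 0.9945150973; exp(-rT) = 0.9865907163
Vega = S * exp(-qT) * phi(d1) * sqrt(T) = 9.4700 * 0.9945150973 * 0.3989233599 * 0.7071067812 = 2.656659


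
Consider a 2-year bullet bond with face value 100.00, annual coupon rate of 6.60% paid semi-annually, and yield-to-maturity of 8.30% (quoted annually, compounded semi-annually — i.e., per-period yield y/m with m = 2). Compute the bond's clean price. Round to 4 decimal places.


Answer: Price = 96.9255

Derivation:
Coupon per period c = face * coupon_rate / m = 3.300000
Periods per year m = 2; per-period yield y/m = 0.041500
Number of cashflows N = 4
Cashflows (t years, CF_t, discount factor 1/(1+y/m)^(m*t), PV):
  t = 0.5000: CF_t = 3.300000, DF = 0.960154, PV = 3.168507
  t = 1.0000: CF_t = 3.300000, DF = 0.921895, PV = 3.042253
  t = 1.5000: CF_t = 3.300000, DF = 0.885161, PV = 2.921031
  t = 2.0000: CF_t = 103.300000, DF = 0.849890, PV = 87.793674
Price P = sum_t PV_t = 96.925465


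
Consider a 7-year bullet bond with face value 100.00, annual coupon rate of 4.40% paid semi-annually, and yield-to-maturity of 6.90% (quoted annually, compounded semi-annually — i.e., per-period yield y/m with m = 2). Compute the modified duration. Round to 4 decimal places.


Answer: Modified duration = 5.8149

Derivation:
Coupon per period c = face * coupon_rate / m = 2.200000
Periods per year m = 2; per-period yield y/m = 0.034500
Number of cashflows N = 14
Cashflows (t years, CF_t, discount factor 1/(1+y/m)^(m*t), PV):
  t = 0.5000: CF_t = 2.200000, DF = 0.966651, PV = 2.126631
  t = 1.0000: CF_t = 2.200000, DF = 0.934413, PV = 2.055709
  t = 1.5000: CF_t = 2.200000, DF = 0.903251, PV = 1.987152
  t = 2.0000: CF_t = 2.200000, DF = 0.873128, PV = 1.920882
  t = 2.5000: CF_t = 2.200000, DF = 0.844010, PV = 1.856822
  t = 3.0000: CF_t = 2.200000, DF = 0.815863, PV = 1.794898
  t = 3.5000: CF_t = 2.200000, DF = 0.788654, PV = 1.735039
  t = 4.0000: CF_t = 2.200000, DF = 0.762353, PV = 1.677176
  t = 4.5000: CF_t = 2.200000, DF = 0.736929, PV = 1.621243
  t = 5.0000: CF_t = 2.200000, DF = 0.712353, PV = 1.567176
  t = 5.5000: CF_t = 2.200000, DF = 0.688596, PV = 1.514911
  t = 6.0000: CF_t = 2.200000, DF = 0.665632, PV = 1.464390
  t = 6.5000: CF_t = 2.200000, DF = 0.643433, PV = 1.415553
  t = 7.0000: CF_t = 102.200000, DF = 0.621975, PV = 63.565866
Price P = sum_t PV_t = 86.303449
First compute Macaulay numerator sum_t t * PV_t:
  t * PV_t at t = 0.5000: 1.063316
  t * PV_t at t = 1.0000: 2.055709
  t * PV_t at t = 1.5000: 2.980729
  t * PV_t at t = 2.0000: 3.841764
  t * PV_t at t = 2.5000: 4.642054
  t * PV_t at t = 3.0000: 5.384693
  t * PV_t at t = 3.5000: 6.072636
  t * PV_t at t = 4.0000: 6.708705
  t * PV_t at t = 4.5000: 7.295595
  t * PV_t at t = 5.0000: 7.835879
  t * PV_t at t = 5.5000: 8.332013
  t * PV_t at t = 6.0000: 8.786340
  t * PV_t at t = 6.5000: 9.201097
  t * PV_t at t = 7.0000: 444.961060
Macaulay duration D = 519.161590 / 86.303449 = 6.015537
Modified duration = D / (1 + y/m) = 6.015537 / (1 + 0.034500) = 5.814922


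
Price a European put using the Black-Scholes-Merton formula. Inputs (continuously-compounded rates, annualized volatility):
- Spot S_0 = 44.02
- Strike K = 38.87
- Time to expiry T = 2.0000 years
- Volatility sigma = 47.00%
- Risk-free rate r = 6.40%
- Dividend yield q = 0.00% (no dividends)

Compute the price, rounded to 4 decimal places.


Answer: Price = 5.9676

Derivation:
d1 = (ln(S/K) + (r - q + 0.5*sigma^2) * T) / (sigma * sqrt(T)) = 0.71210367
d2 = d1 - sigma * sqrt(T) = 0.04742329
exp(-rT) = 0.87985338; exp(-qT) = 1.00000000
P = K * exp(-rT) * N(-d2) - S_0 * exp(-qT) * N(-d1)
N(-d1) = 0.23820029; N(-d2) = 0.48108793
P = 38.8700 * 0.87985338 * 0.48108793 - 44.0200 * 1.00000000 * 0.23820029 = 5.9676


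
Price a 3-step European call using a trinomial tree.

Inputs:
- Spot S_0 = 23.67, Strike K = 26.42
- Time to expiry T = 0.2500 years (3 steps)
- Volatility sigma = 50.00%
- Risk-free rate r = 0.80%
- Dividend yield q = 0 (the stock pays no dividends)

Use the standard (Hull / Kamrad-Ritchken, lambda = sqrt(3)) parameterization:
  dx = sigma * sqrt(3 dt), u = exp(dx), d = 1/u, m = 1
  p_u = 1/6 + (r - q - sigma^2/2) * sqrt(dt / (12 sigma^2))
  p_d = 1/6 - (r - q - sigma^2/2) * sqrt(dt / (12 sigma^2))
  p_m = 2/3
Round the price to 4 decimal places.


dt = T/N = 0.083333; dx = sigma*sqrt(3*dt) = 0.250000
u = exp(dx) = 1.284025; d = 1/u = 0.778801
p_u = 0.147167, p_m = 0.666667, p_d = 0.186167
Discount per step: exp(-r*dt) = 0.999334
Stock lattice S(k, j) with j the centered position index:
  k=0: S(0,+0) = 23.6700
  k=1: S(1,-1) = 18.4342; S(1,+0) = 23.6700; S(1,+1) = 30.3929
  k=2: S(2,-2) = 14.3566; S(2,-1) = 18.4342; S(2,+0) = 23.6700; S(2,+1) = 30.3929; S(2,+2) = 39.0252
  k=3: S(3,-3) = 11.1809; S(3,-2) = 14.3566; S(3,-1) = 18.4342; S(3,+0) = 23.6700; S(3,+1) = 30.3929; S(3,+2) = 39.0252; S(3,+3) = 50.1094
Terminal payoffs V(N, j) = max(S_T - K, 0):
  V(3,-3) = 0.000000; V(3,-2) = 0.000000; V(3,-1) = 0.000000; V(3,+0) = 0.000000; V(3,+1) = 3.972882; V(3,+2) = 12.605232; V(3,+3) = 23.689390
Backward induction: V(k, j) = exp(-r*dt) * [p_u * V(k+1, j+1) + p_m * V(k+1, j) + p_d * V(k+1, j-1)]
  V(2,-2) = exp(-r*dt) * [p_u*0.000000 + p_m*0.000000 + p_d*0.000000] = 0.000000
  V(2,-1) = exp(-r*dt) * [p_u*0.000000 + p_m*0.000000 + p_d*0.000000] = 0.000000
  V(2,+0) = exp(-r*dt) * [p_u*3.972882 + p_m*0.000000 + p_d*0.000000] = 0.584286
  V(2,+1) = exp(-r*dt) * [p_u*12.605232 + p_m*3.972882 + p_d*0.000000] = 4.500656
  V(2,+2) = exp(-r*dt) * [p_u*23.689390 + p_m*12.605232 + p_d*3.972882] = 12.620978
  V(1,-1) = exp(-r*dt) * [p_u*0.584286 + p_m*0.000000 + p_d*0.000000] = 0.085930
  V(1,+0) = exp(-r*dt) * [p_u*4.500656 + p_m*0.584286 + p_d*0.000000] = 1.051170
  V(1,+1) = exp(-r*dt) * [p_u*12.620978 + p_m*4.500656 + p_d*0.584286] = 4.963290
  V(0,+0) = exp(-r*dt) * [p_u*4.963290 + p_m*1.051170 + p_d*0.085930] = 1.446243

Answer: Price = V(0,0) = 1.4462


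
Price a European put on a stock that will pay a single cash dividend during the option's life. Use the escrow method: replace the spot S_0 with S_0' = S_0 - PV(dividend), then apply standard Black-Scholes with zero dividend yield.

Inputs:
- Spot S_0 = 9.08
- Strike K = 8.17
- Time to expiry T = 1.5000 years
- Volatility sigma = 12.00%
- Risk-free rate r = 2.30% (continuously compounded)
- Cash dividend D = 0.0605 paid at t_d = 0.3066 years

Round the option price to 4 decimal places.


Answer: Price = 0.1225

Derivation:
PV(D) = D * exp(-r * t_d) = 0.0605 * 0.99297301 = 0.06007487
S_0' = S_0 - PV(D) = 9.0800 - 0.06007487 = 9.01992513
d1 = (ln(S_0'/K) + (r + sigma^2/2)*T) / (sigma*sqrt(T)) = 0.98161345
d2 = d1 - sigma*sqrt(T) = 0.83464407
exp(-rT) = 0.96608834
N(-d1) = 0.16314516; N(-d2) = 0.20195907
P = K * exp(-rT) * N(-d2) - S_0' * N(-d1) = 8.1700 * 0.96608834 * 0.20195907 - 9.01992513 * 0.16314516 = 0.1225


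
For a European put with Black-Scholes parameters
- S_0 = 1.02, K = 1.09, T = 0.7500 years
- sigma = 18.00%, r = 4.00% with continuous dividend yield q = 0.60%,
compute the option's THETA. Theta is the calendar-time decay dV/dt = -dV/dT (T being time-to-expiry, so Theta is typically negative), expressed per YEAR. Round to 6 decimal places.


Answer: Theta = -0.018093

Derivation:
d1 = -0.1842714032; d2 = -0.3401559759
phi(d1) = 0.3922262222; exp(-qT) = 0.9955101098; exp(-rT) = 0.9704455335
Theta = -S*exp(-qT)*phi(d1)*sigma/(2*sqrt(T)) + r*K*exp(-rT)*N(-d2) - q*S*exp(-qT)*N(-d1)
N(-d1) = 0.5730997267; N(-d2) = 0.6331304652; sqrt(T) = 0.8660254038
Term 1 = -1.0200 * 0.9955101098 * 0.3922262222 * 0.1800 / (2 * 0.8660254038) = -0.0413898973
Term 2 = 0.0400 * 1.0900 * 0.9704455335 * 0.6331304652 = 0.0267886524
Term 3 = -0.0060 * 1.0200 * 0.9955101098 * 0.5730997267 = -0.0034916226
Theta = -0.0413898973 + (0.0267886524) + (-0.0034916226) = -0.018093


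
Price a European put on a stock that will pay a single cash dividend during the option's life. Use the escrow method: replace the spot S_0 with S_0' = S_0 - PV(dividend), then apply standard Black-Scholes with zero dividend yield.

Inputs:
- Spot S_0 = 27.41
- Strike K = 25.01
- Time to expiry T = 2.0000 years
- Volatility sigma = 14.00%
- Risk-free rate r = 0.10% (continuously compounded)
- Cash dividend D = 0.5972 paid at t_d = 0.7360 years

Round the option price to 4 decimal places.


Answer: Price = 1.2464

Derivation:
PV(D) = D * exp(-r * t_d) = 0.5972 * 0.99926427 = 0.59676062
S_0' = S_0 - PV(D) = 27.4100 - 0.59676062 = 26.81323938
d1 = (ln(S_0'/K) + (r + sigma^2/2)*T) / (sigma*sqrt(T)) = 0.46073071
d2 = d1 - sigma*sqrt(T) = 0.26274081
exp(-rT) = 0.99800200
N(-d1) = 0.32249591; N(-d2) = 0.39637518
P = K * exp(-rT) * N(-d2) - S_0' * N(-d1) = 25.0100 * 0.99800200 * 0.39637518 - 26.81323938 * 0.32249591 = 1.2464


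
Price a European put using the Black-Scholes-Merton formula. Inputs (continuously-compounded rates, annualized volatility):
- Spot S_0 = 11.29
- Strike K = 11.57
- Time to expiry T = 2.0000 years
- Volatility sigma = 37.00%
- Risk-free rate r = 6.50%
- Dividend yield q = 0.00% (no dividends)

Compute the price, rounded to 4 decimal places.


d1 = (ln(S/K) + (r - q + 0.5*sigma^2) * T) / (sigma * sqrt(T)) = 0.46325401
d2 = d1 - sigma * sqrt(T) = -0.06000501
exp(-rT) = 0.87809543; exp(-qT) = 1.00000000
P = K * exp(-rT) * N(-d2) - S_0 * exp(-qT) * N(-d1)
N(-d1) = 0.32159115; N(-d2) = 0.52392418
P = 11.5700 * 0.87809543 * 0.52392418 - 11.2900 * 1.00000000 * 0.32159115 = 1.6921

Answer: Price = 1.6921


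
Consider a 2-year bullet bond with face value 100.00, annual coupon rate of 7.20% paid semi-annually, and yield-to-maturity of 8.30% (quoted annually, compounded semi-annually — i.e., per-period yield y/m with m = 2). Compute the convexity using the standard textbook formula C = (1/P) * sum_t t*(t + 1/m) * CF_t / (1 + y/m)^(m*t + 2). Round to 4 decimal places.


Answer: Convexity = 4.2940

Derivation:
Coupon per period c = face * coupon_rate / m = 3.600000
Periods per year m = 2; per-period yield y/m = 0.041500
Number of cashflows N = 4
Cashflows (t years, CF_t, discount factor 1/(1+y/m)^(m*t), PV):
  t = 0.5000: CF_t = 3.600000, DF = 0.960154, PV = 3.456553
  t = 1.0000: CF_t = 3.600000, DF = 0.921895, PV = 3.318822
  t = 1.5000: CF_t = 3.600000, DF = 0.885161, PV = 3.186579
  t = 2.0000: CF_t = 103.600000, DF = 0.849890, PV = 88.048641
Price P = sum_t PV_t = 98.010595
Convexity numerator sum_t t*(t + 1/m) * CF_t / (1+y/m)^(m*t + 2):
  t = 0.5000: term = 1.593289
  t = 1.0000: term = 4.589408
  t = 1.5000: term = 8.813073
  t = 2.0000: term = 405.858003
Convexity = (1/P) * sum = 420.853774 / 98.010595 = 4.293962


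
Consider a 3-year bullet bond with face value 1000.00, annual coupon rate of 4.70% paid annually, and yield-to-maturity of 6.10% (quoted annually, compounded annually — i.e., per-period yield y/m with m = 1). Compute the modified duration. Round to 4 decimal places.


Coupon per period c = face * coupon_rate / m = 47.000000
Periods per year m = 1; per-period yield y/m = 0.061000
Number of cashflows N = 3
Cashflows (t years, CF_t, discount factor 1/(1+y/m)^(m*t), PV):
  t = 1.0000: CF_t = 47.000000, DF = 0.942507, PV = 44.297832
  t = 2.0000: CF_t = 47.000000, DF = 0.888320, PV = 41.751020
  t = 3.0000: CF_t = 1047.000000, DF = 0.837247, PV = 876.598110
Price P = sum_t PV_t = 962.646962
First compute Macaulay numerator sum_t t * PV_t:
  t * PV_t at t = 1.0000: 44.297832
  t * PV_t at t = 2.0000: 83.502040
  t * PV_t at t = 3.0000: 2629.794330
Macaulay duration D = 2757.594202 / 962.646962 = 2.864596
Modified duration = D / (1 + y/m) = 2.864596 / (1 + 0.061000) = 2.699902

Answer: Modified duration = 2.6999


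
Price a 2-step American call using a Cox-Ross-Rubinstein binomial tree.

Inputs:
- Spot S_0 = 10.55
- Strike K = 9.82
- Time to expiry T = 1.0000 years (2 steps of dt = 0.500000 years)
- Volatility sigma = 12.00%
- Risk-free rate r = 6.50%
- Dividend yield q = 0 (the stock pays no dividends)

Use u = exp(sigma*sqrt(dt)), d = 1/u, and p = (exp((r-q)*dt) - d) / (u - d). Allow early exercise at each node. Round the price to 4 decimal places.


dt = T/N = 0.500000
u = exp(sigma*sqrt(dt)) = 1.088557; d = 1/u = 0.918647
p = (exp((r-q)*dt) - d) / (u - d) = 0.673220
Discount per step: exp(-r*dt) = 0.968022
Stock lattice S(k, i) with i counting down-moves:
  k=0: S(0,0) = 10.5500
  k=1: S(1,0) = 11.4843; S(1,1) = 9.6917
  k=2: S(2,0) = 12.5013; S(2,1) = 10.5500; S(2,2) = 8.9033
Terminal payoffs V(N, i) = max(S_T - K, 0):
  V(2,0) = 2.681286; V(2,1) = 0.730000; V(2,2) = 0.000000
Backward induction: V(k, i) = exp(-r*dt) * [p * V(k+1, i) + (1-p) * V(k+1, i+1)]; then take max(V_cont, immediate exercise) for American.
  V(1,0) = exp(-r*dt) * [p*2.681286 + (1-p)*0.730000] = 1.978294; exercise = 1.664275; V(1,0) = max -> 1.978294
  V(1,1) = exp(-r*dt) * [p*0.730000 + (1-p)*0.000000] = 0.475735; exercise = 0.000000; V(1,1) = max -> 0.475735
  V(0,0) = exp(-r*dt) * [p*1.978294 + (1-p)*0.475735] = 1.439728; exercise = 0.730000; V(0,0) = max -> 1.439728

Answer: Price = V(0,0) = 1.4397


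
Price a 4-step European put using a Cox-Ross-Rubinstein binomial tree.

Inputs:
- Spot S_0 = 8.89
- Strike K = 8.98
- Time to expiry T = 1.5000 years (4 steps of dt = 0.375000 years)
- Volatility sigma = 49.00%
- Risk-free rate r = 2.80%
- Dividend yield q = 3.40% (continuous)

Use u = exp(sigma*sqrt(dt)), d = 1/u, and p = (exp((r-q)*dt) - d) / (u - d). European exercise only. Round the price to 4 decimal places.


dt = T/N = 0.375000
u = exp(sigma*sqrt(dt)) = 1.349943; d = 1/u = 0.740772
p = (exp((r-q)*dt) - d) / (u - d) = 0.421853
Discount per step: exp(-r*dt) = 0.989555
Stock lattice S(k, i) with i counting down-moves:
  k=0: S(0,0) = 8.8900
  k=1: S(1,0) = 12.0010; S(1,1) = 6.5855
  k=2: S(2,0) = 16.2007; S(2,1) = 8.8900; S(2,2) = 4.8783
  k=3: S(3,0) = 21.8700; S(3,1) = 12.0010; S(3,2) = 6.5855; S(3,3) = 3.6137
  k=4: S(4,0) = 29.5232; S(4,1) = 16.2007; S(4,2) = 8.8900; S(4,3) = 4.8783; S(4,4) = 2.6769
Terminal payoffs V(N, i) = max(K - S_T, 0):
  V(4,0) = 0.000000; V(4,1) = 0.000000; V(4,2) = 0.090000; V(4,3) = 4.101674; V(4,4) = 6.303053
Backward induction: V(k, i) = exp(-r*dt) * [p * V(k+1, i) + (1-p) * V(k+1, i+1)].
  V(3,0) = exp(-r*dt) * [p*0.000000 + (1-p)*0.000000] = 0.000000
  V(3,1) = exp(-r*dt) * [p*0.000000 + (1-p)*0.090000] = 0.051490
  V(3,2) = exp(-r*dt) * [p*0.090000 + (1-p)*4.101674] = 2.384173
  V(3,3) = exp(-r*dt) * [p*4.101674 + (1-p)*6.303053] = 5.318259
  V(2,0) = exp(-r*dt) * [p*0.000000 + (1-p)*0.051490] = 0.029458
  V(2,1) = exp(-r*dt) * [p*0.051490 + (1-p)*2.384173] = 1.385499
  V(2,2) = exp(-r*dt) * [p*2.384173 + (1-p)*5.318259] = 4.037885
  V(1,0) = exp(-r*dt) * [p*0.029458 + (1-p)*1.385499] = 0.804953
  V(1,1) = exp(-r*dt) * [p*1.385499 + (1-p)*4.037885] = 2.888480
  V(0,0) = exp(-r*dt) * [p*0.804953 + (1-p)*2.888480] = 1.988548

Answer: Price = V(0,0) = 1.9885


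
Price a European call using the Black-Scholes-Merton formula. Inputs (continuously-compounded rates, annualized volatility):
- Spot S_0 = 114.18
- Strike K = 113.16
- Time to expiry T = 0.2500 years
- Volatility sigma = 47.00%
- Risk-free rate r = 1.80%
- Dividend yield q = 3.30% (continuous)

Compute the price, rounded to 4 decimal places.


Answer: Price = 10.8622

Derivation:
d1 = (ln(S/K) + (r - q + 0.5*sigma^2) * T) / (sigma * sqrt(T)) = 0.13972725
d2 = d1 - sigma * sqrt(T) = -0.09527275
exp(-rT) = 0.99551011; exp(-qT) = 0.99178394
C = S_0 * exp(-qT) * N(d1) - K * exp(-rT) * N(d2)
N(d1) = 0.55556225; N(d2) = 0.46204909
C = 114.1800 * 0.99178394 * 0.55556225 - 113.1600 * 0.99551011 * 0.46204909 = 10.8622


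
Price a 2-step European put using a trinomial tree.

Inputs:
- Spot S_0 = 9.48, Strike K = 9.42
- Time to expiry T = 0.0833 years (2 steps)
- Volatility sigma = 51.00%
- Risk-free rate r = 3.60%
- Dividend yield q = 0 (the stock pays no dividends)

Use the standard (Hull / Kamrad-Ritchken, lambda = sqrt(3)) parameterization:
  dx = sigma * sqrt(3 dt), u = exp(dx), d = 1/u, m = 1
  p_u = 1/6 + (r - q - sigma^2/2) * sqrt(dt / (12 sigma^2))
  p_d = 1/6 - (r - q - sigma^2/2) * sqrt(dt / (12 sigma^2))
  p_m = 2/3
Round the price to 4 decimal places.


Answer: Price = V(0,0) = 0.4432

Derivation:
dt = T/N = 0.041650; dx = sigma*sqrt(3*dt) = 0.180276
u = exp(dx) = 1.197548; d = 1/u = 0.835040
p_u = 0.155802, p_m = 0.666667, p_d = 0.177531
Discount per step: exp(-r*dt) = 0.998502
Stock lattice S(k, j) with j the centered position index:
  k=0: S(0,+0) = 9.4800
  k=1: S(1,-1) = 7.9162; S(1,+0) = 9.4800; S(1,+1) = 11.3528
  k=2: S(2,-2) = 6.6103; S(2,-1) = 7.9162; S(2,+0) = 9.4800; S(2,+1) = 11.3528; S(2,+2) = 13.5955
Terminal payoffs V(N, j) = max(K - S_T, 0):
  V(2,-2) = 2.809680; V(2,-1) = 1.503825; V(2,+0) = 0.000000; V(2,+1) = 0.000000; V(2,+2) = 0.000000
Backward induction: V(k, j) = exp(-r*dt) * [p_u * V(k+1, j+1) + p_m * V(k+1, j) + p_d * V(k+1, j-1)]
  V(1,-1) = exp(-r*dt) * [p_u*0.000000 + p_m*1.503825 + p_d*2.809680] = 1.499106
  V(1,+0) = exp(-r*dt) * [p_u*0.000000 + p_m*0.000000 + p_d*1.503825] = 0.266576
  V(1,+1) = exp(-r*dt) * [p_u*0.000000 + p_m*0.000000 + p_d*0.000000] = 0.000000
  V(0,+0) = exp(-r*dt) * [p_u*0.000000 + p_m*0.266576 + p_d*1.499106] = 0.443190


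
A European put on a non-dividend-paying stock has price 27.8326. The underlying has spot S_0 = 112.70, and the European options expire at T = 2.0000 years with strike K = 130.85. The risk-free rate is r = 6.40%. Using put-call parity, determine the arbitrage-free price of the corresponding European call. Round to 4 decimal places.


Answer: Call price = 25.4038

Derivation:
Put-call parity: C - P = S_0 * exp(-qT) - K * exp(-rT).
S_0 * exp(-qT) = 112.7000 * 1.00000000 = 112.70000000
K * exp(-rT) = 130.8500 * 0.87985338 = 115.12881466
C = P + S*exp(-qT) - K*exp(-rT)
C = 27.8326 + 112.70000000 - 115.12881466 = 25.4038


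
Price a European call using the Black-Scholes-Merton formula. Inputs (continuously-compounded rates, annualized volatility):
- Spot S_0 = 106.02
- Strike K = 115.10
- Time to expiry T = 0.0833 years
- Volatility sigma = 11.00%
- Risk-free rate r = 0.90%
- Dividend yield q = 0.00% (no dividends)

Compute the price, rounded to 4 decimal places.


d1 = (ln(S/K) + (r - q + 0.5*sigma^2) * T) / (sigma * sqrt(T)) = -2.54882563
d2 = d1 - sigma * sqrt(T) = -2.58057354
exp(-rT) = 0.99925058; exp(-qT) = 1.00000000
C = S_0 * exp(-qT) * N(d1) - K * exp(-rT) * N(d2)
N(d1) = 0.00540432; N(d2) = 0.00493182
C = 106.0200 * 1.00000000 * 0.00540432 - 115.1000 * 0.99925058 * 0.00493182 = 0.0057

Answer: Price = 0.0057


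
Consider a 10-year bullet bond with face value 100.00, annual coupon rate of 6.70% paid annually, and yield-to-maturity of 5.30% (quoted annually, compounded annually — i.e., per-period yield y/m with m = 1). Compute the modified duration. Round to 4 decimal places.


Answer: Modified duration = 7.3418

Derivation:
Coupon per period c = face * coupon_rate / m = 6.700000
Periods per year m = 1; per-period yield y/m = 0.053000
Number of cashflows N = 10
Cashflows (t years, CF_t, discount factor 1/(1+y/m)^(m*t), PV):
  t = 1.0000: CF_t = 6.700000, DF = 0.949668, PV = 6.362773
  t = 2.0000: CF_t = 6.700000, DF = 0.901869, PV = 6.042519
  t = 3.0000: CF_t = 6.700000, DF = 0.856475, PV = 5.738385
  t = 4.0000: CF_t = 6.700000, DF = 0.813367, PV = 5.449558
  t = 5.0000: CF_t = 6.700000, DF = 0.772428, PV = 5.175269
  t = 6.0000: CF_t = 6.700000, DF = 0.733550, PV = 4.914786
  t = 7.0000: CF_t = 6.700000, DF = 0.696629, PV = 4.667413
  t = 8.0000: CF_t = 6.700000, DF = 0.661566, PV = 4.432491
  t = 9.0000: CF_t = 6.700000, DF = 0.628268, PV = 4.209393
  t = 10.0000: CF_t = 106.700000, DF = 0.596645, PV = 63.662063
Price P = sum_t PV_t = 110.654650
First compute Macaulay numerator sum_t t * PV_t:
  t * PV_t at t = 1.0000: 6.362773
  t * PV_t at t = 2.0000: 12.085039
  t * PV_t at t = 3.0000: 17.215155
  t * PV_t at t = 4.0000: 21.798234
  t * PV_t at t = 5.0000: 25.876346
  t * PV_t at t = 6.0000: 29.488713
  t * PV_t at t = 7.0000: 32.671889
  t * PV_t at t = 8.0000: 35.459926
  t * PV_t at t = 9.0000: 37.884536
  t * PV_t at t = 10.0000: 636.620629
Macaulay duration D = 855.463241 / 110.654650 = 7.730929
Modified duration = D / (1 + y/m) = 7.730929 / (1 + 0.053000) = 7.341813


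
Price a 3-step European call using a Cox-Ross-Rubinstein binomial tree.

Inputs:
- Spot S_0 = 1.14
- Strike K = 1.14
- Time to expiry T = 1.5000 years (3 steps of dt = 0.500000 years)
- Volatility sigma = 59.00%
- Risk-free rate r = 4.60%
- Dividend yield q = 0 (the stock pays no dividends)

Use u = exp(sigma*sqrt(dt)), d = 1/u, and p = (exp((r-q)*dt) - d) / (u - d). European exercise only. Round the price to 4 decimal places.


dt = T/N = 0.500000
u = exp(sigma*sqrt(dt)) = 1.517695; d = 1/u = 0.658894
p = (exp((r-q)*dt) - d) / (u - d) = 0.424281
Discount per step: exp(-r*dt) = 0.977262
Stock lattice S(k, i) with i counting down-moves:
  k=0: S(0,0) = 1.1400
  k=1: S(1,0) = 1.7302; S(1,1) = 0.7511
  k=2: S(2,0) = 2.6259; S(2,1) = 1.1400; S(2,2) = 0.4949
  k=3: S(3,0) = 3.9853; S(3,1) = 1.7302; S(3,2) = 0.7511; S(3,3) = 0.3261
Terminal payoffs V(N, i) = max(S_T - K, 0):
  V(3,0) = 2.845279; V(3,1) = 0.590173; V(3,2) = 0.000000; V(3,3) = 0.000000
Backward induction: V(k, i) = exp(-r*dt) * [p * V(k+1, i) + (1-p) * V(k+1, i+1)].
  V(2,0) = exp(-r*dt) * [p*2.845279 + (1-p)*0.590173] = 1.511796
  V(2,1) = exp(-r*dt) * [p*0.590173 + (1-p)*0.000000] = 0.244705
  V(2,2) = exp(-r*dt) * [p*0.000000 + (1-p)*0.000000] = 0.000000
  V(1,0) = exp(-r*dt) * [p*1.511796 + (1-p)*0.244705] = 0.764519
  V(1,1) = exp(-r*dt) * [p*0.244705 + (1-p)*0.000000] = 0.101463
  V(0,0) = exp(-r*dt) * [p*0.764519 + (1-p)*0.101463] = 0.374081

Answer: Price = V(0,0) = 0.3741


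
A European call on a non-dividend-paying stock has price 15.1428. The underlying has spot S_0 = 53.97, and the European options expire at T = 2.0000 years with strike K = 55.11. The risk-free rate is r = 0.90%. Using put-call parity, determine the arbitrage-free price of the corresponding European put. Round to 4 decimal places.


Put-call parity: C - P = S_0 * exp(-qT) - K * exp(-rT).
S_0 * exp(-qT) = 53.9700 * 1.00000000 = 53.97000000
K * exp(-rT) = 55.1100 * 0.98216103 = 54.12689449
P = C - S*exp(-qT) + K*exp(-rT)
P = 15.1428 - 53.97000000 + 54.12689449 = 15.2997

Answer: Put price = 15.2997


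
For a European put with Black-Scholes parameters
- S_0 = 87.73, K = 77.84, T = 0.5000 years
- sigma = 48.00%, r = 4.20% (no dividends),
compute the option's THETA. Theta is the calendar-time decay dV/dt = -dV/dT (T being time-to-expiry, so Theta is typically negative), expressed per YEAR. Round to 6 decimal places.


d1 = 0.5839773295; d2 = 0.2445660745
phi(d1) = 0.3364003556; exp(-qT) = 1.0000000000; exp(-rT) = 0.9792189646
Theta = -S*exp(-qT)*phi(d1)*sigma/(2*sqrt(T)) + r*K*exp(-rT)*N(-d2) - q*S*exp(-qT)*N(-d1)
N(-d1) = 0.2796177823; N(-d2) = 0.4033962175; sqrt(T) = 0.7071067812
Term 1 = -87.7300 * 1.0000000000 * 0.3364003556 * 0.4800 / (2 * 0.7071067812) = -10.0168418060
Term 2 = 0.0420 * 77.8400 * 0.9792189646 * 0.4033962175 = 1.2914088409
Term 3 = 0 (no dividend yield, q = 0)
Theta = -10.0168418060 + (1.2914088409) + (0.0000000000) = -8.725433

Answer: Theta = -8.725433


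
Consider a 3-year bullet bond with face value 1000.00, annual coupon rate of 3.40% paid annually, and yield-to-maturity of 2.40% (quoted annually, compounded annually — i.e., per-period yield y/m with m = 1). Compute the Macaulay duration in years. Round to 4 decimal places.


Answer: Macaulay duration = 2.9039 years

Derivation:
Coupon per period c = face * coupon_rate / m = 34.000000
Periods per year m = 1; per-period yield y/m = 0.024000
Number of cashflows N = 3
Cashflows (t years, CF_t, discount factor 1/(1+y/m)^(m*t), PV):
  t = 1.0000: CF_t = 34.000000, DF = 0.976562, PV = 33.203125
  t = 2.0000: CF_t = 34.000000, DF = 0.953674, PV = 32.424927
  t = 3.0000: CF_t = 1034.000000, DF = 0.931323, PV = 962.987542
Price P = sum_t PV_t = 1028.615594
Macaulay numerator sum_t t * PV_t:
  t * PV_t at t = 1.0000: 33.203125
  t * PV_t at t = 2.0000: 64.849854
  t * PV_t at t = 3.0000: 2888.962626
Macaulay duration D = (sum_t t * PV_t) / P = 2987.015605 / 1028.615594 = 2.903918


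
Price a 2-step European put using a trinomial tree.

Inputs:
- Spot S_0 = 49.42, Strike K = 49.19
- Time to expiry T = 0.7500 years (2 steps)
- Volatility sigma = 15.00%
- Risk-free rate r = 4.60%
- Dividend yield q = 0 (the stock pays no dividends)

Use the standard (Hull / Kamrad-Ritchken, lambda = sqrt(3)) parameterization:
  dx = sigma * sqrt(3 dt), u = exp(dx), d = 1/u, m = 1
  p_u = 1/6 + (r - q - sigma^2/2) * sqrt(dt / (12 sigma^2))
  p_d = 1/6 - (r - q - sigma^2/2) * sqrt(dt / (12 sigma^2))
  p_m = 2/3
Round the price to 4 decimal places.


dt = T/N = 0.375000; dx = sigma*sqrt(3*dt) = 0.159099
u = exp(dx) = 1.172454; d = 1/u = 0.852912
p_u = 0.207620, p_m = 0.666667, p_d = 0.125713
Discount per step: exp(-r*dt) = 0.982898
Stock lattice S(k, j) with j the centered position index:
  k=0: S(0,+0) = 49.4200
  k=1: S(1,-1) = 42.1509; S(1,+0) = 49.4200; S(1,+1) = 57.9427
  k=2: S(2,-2) = 35.9510; S(2,-1) = 42.1509; S(2,+0) = 49.4200; S(2,+1) = 57.9427; S(2,+2) = 67.9351
Terminal payoffs V(N, j) = max(K - S_T, 0):
  V(2,-2) = 13.238991; V(2,-1) = 7.039094; V(2,+0) = 0.000000; V(2,+1) = 0.000000; V(2,+2) = 0.000000
Backward induction: V(k, j) = exp(-r*dt) * [p_u * V(k+1, j+1) + p_m * V(k+1, j) + p_d * V(k+1, j-1)]
  V(1,-1) = exp(-r*dt) * [p_u*0.000000 + p_m*7.039094 + p_d*13.238991] = 6.248329
  V(1,+0) = exp(-r*dt) * [p_u*0.000000 + p_m*0.000000 + p_d*7.039094] = 0.869775
  V(1,+1) = exp(-r*dt) * [p_u*0.000000 + p_m*0.000000 + p_d*0.000000] = 0.000000
  V(0,+0) = exp(-r*dt) * [p_u*0.000000 + p_m*0.869775 + p_d*6.248329] = 1.341998

Answer: Price = V(0,0) = 1.3420
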